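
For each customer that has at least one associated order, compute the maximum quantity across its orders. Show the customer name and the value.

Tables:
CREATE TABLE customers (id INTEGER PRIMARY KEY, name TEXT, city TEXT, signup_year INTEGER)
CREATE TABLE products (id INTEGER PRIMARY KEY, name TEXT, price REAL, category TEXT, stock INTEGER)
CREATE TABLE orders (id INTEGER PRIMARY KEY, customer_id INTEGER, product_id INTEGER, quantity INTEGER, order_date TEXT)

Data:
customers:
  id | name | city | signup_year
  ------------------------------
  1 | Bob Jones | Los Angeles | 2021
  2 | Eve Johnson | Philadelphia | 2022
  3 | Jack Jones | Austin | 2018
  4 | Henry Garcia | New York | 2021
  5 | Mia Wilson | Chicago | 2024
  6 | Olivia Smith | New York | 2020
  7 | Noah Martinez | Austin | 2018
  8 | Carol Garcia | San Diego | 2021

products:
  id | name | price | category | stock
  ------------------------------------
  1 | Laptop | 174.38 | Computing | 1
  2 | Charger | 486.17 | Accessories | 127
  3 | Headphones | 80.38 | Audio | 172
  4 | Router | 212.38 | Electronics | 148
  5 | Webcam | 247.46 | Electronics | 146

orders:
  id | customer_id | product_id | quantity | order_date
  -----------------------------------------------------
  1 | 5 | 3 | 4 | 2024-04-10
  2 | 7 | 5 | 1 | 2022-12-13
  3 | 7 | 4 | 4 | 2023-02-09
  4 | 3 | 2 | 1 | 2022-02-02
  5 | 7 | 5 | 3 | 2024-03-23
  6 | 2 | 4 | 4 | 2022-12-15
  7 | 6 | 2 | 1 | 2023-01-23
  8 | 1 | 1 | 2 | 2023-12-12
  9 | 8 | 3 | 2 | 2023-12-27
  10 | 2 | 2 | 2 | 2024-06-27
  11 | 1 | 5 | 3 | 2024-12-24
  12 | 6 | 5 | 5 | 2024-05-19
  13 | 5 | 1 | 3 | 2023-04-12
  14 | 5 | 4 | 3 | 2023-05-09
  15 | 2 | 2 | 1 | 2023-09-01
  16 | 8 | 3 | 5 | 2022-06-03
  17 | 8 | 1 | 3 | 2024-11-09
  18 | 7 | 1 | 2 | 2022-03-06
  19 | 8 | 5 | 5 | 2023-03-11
SELECT p.name, MAX(c.quantity) AS max_quantity FROM orders c JOIN customers p ON c.customer_id = p.id GROUP BY p.id, p.name

Execution result:
name | max_quantity
Bob Jones | 3
Eve Johnson | 4
Jack Jones | 1
Mia Wilson | 4
Olivia Smith | 5
Noah Martinez | 4
Carol Garcia | 5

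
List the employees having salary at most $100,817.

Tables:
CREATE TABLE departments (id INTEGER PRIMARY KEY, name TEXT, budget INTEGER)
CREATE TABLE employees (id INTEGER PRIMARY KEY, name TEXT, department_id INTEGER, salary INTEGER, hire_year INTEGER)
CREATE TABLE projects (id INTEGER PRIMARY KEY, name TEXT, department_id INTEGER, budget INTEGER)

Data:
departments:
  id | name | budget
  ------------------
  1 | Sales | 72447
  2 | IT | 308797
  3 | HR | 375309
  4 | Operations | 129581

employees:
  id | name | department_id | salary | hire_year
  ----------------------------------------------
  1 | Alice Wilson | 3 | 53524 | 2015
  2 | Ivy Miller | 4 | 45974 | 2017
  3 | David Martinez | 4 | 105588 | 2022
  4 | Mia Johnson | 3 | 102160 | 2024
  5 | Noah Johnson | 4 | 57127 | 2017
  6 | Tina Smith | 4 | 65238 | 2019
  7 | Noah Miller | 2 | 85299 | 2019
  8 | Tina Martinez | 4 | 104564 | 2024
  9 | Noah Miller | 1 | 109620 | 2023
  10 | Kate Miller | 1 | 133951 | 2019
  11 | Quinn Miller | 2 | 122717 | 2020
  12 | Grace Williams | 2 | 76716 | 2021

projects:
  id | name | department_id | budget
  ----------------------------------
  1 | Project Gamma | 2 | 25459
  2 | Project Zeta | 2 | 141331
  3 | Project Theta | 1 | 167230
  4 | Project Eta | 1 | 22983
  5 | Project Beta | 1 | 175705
SELECT name, salary FROM employees WHERE salary <= 100817

Execution result:
name | salary
Alice Wilson | 53524
Ivy Miller | 45974
Noah Johnson | 57127
Tina Smith | 65238
Noah Miller | 85299
Grace Williams | 76716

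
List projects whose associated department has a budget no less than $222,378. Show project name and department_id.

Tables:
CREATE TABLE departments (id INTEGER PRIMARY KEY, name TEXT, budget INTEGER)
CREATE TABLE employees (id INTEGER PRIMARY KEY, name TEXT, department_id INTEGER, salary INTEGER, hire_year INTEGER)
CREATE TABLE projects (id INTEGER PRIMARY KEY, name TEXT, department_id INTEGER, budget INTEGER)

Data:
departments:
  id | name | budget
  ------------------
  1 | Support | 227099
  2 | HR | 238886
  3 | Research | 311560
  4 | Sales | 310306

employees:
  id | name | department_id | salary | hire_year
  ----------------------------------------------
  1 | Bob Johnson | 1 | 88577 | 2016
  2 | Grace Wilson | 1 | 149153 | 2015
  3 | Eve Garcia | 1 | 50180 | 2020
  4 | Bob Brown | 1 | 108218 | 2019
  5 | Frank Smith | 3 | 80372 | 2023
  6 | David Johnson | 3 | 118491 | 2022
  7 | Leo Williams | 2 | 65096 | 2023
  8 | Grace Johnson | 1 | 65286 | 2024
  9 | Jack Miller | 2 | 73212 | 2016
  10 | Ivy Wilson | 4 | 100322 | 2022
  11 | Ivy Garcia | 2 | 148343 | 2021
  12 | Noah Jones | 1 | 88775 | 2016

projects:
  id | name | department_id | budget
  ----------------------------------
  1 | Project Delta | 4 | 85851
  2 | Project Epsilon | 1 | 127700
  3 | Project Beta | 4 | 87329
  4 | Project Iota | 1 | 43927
SELECT name, department_id FROM projects WHERE department_id IN (SELECT id FROM departments WHERE budget >= 222378)

Execution result:
name | department_id
Project Delta | 4
Project Epsilon | 1
Project Beta | 4
Project Iota | 1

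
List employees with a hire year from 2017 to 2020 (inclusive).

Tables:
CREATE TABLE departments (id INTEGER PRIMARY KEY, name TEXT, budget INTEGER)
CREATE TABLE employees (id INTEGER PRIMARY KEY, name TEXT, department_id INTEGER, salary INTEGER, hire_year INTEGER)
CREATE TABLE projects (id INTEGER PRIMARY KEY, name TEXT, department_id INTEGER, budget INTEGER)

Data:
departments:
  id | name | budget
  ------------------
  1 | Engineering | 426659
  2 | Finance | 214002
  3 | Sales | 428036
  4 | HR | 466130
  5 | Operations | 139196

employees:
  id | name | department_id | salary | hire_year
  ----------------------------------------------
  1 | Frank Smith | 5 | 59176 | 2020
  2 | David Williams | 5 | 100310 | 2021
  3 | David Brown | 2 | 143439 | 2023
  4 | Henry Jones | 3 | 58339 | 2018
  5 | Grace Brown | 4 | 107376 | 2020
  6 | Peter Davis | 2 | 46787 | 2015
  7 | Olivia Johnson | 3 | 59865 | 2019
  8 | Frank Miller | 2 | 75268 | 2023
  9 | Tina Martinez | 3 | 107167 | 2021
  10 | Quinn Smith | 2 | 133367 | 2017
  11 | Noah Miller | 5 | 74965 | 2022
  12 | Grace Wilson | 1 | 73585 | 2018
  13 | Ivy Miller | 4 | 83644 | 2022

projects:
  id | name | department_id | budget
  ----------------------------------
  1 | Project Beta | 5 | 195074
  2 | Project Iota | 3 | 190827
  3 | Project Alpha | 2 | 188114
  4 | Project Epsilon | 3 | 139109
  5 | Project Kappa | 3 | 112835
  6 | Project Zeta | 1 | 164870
SELECT name, hire_year FROM employees WHERE hire_year BETWEEN 2017 AND 2020

Execution result:
name | hire_year
Frank Smith | 2020
Henry Jones | 2018
Grace Brown | 2020
Olivia Johnson | 2019
Quinn Smith | 2017
Grace Wilson | 2018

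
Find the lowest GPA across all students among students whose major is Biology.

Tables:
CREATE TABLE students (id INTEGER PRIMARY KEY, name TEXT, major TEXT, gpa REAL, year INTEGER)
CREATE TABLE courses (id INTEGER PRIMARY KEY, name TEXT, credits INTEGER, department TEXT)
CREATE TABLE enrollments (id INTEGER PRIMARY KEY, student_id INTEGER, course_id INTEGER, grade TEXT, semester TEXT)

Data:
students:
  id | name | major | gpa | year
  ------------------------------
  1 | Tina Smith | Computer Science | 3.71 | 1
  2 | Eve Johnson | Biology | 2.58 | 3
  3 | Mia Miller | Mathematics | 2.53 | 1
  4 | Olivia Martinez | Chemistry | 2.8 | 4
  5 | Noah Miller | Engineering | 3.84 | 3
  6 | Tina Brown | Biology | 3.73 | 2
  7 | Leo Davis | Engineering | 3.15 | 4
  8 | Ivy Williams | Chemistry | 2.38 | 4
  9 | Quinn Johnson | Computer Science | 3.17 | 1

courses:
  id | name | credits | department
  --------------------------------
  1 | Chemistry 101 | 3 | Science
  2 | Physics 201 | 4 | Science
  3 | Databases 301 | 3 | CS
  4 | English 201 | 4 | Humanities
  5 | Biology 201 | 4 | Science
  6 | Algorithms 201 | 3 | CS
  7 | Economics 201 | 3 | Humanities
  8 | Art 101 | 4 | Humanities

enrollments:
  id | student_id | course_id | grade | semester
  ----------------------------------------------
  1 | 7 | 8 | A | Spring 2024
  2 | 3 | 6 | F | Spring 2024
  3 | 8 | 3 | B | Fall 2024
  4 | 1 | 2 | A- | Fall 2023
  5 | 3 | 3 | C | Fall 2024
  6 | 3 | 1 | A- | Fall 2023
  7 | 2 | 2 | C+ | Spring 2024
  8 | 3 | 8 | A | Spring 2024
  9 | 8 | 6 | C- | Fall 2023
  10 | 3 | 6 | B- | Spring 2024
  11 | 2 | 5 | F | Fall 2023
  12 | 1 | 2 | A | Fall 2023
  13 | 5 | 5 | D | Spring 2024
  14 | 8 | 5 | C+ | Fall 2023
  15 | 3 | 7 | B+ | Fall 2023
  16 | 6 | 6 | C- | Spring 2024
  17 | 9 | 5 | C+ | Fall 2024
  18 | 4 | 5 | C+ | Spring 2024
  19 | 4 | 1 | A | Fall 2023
SELECT MIN(gpa) FROM students WHERE major = 'Biology'

Execution result:
2.58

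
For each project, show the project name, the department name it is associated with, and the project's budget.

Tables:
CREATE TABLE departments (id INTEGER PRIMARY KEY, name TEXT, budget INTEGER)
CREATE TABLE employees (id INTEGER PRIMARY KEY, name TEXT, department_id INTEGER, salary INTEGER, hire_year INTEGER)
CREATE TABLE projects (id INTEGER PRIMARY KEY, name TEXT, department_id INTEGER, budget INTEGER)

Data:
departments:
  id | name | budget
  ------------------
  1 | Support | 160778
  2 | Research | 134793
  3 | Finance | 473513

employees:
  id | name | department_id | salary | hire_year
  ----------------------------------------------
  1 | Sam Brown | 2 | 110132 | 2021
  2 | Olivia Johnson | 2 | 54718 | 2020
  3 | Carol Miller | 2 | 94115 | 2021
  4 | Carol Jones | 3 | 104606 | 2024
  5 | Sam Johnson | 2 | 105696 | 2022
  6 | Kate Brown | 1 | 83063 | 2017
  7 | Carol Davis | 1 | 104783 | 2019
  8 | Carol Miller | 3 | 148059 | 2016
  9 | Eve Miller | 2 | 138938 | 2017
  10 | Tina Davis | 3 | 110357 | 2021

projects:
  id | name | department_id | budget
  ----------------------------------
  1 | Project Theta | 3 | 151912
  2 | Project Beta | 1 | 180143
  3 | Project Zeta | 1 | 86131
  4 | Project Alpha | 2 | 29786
SELECT c.name, p.name AS department, c.budget FROM projects c JOIN departments p ON c.department_id = p.id

Execution result:
name | department | budget
Project Theta | Finance | 151912
Project Beta | Support | 180143
Project Zeta | Support | 86131
Project Alpha | Research | 29786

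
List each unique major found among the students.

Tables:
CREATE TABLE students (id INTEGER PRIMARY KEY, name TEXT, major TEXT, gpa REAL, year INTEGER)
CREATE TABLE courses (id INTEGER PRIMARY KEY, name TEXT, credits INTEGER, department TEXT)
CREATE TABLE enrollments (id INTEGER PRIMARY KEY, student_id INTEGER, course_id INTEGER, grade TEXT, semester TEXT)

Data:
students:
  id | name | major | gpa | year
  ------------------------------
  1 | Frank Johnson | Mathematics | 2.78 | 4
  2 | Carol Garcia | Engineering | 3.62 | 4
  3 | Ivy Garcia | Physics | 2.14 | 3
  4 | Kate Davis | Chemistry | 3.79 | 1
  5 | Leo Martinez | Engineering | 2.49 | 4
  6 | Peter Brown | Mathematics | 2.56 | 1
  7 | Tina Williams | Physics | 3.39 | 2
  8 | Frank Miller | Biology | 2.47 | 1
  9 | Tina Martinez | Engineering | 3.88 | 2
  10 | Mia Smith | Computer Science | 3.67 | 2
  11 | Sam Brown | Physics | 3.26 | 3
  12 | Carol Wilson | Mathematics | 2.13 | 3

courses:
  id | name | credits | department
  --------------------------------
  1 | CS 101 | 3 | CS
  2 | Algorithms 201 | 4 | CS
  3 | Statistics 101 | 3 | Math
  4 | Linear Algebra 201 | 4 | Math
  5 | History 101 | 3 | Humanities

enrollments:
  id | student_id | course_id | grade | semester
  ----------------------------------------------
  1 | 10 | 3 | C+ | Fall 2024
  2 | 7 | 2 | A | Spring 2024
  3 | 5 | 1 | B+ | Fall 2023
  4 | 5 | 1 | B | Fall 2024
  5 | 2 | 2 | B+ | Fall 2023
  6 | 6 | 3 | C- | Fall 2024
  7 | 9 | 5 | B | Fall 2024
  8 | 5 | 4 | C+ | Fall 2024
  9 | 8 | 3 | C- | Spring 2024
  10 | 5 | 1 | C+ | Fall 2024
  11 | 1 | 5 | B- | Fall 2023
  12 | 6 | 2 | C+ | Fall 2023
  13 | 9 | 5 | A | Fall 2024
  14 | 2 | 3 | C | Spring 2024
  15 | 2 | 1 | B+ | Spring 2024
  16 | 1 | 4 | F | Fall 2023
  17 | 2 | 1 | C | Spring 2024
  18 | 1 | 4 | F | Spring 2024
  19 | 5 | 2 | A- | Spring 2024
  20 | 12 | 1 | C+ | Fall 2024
SELECT DISTINCT major FROM students

Execution result:
major
Mathematics
Engineering
Physics
Chemistry
Biology
Computer Science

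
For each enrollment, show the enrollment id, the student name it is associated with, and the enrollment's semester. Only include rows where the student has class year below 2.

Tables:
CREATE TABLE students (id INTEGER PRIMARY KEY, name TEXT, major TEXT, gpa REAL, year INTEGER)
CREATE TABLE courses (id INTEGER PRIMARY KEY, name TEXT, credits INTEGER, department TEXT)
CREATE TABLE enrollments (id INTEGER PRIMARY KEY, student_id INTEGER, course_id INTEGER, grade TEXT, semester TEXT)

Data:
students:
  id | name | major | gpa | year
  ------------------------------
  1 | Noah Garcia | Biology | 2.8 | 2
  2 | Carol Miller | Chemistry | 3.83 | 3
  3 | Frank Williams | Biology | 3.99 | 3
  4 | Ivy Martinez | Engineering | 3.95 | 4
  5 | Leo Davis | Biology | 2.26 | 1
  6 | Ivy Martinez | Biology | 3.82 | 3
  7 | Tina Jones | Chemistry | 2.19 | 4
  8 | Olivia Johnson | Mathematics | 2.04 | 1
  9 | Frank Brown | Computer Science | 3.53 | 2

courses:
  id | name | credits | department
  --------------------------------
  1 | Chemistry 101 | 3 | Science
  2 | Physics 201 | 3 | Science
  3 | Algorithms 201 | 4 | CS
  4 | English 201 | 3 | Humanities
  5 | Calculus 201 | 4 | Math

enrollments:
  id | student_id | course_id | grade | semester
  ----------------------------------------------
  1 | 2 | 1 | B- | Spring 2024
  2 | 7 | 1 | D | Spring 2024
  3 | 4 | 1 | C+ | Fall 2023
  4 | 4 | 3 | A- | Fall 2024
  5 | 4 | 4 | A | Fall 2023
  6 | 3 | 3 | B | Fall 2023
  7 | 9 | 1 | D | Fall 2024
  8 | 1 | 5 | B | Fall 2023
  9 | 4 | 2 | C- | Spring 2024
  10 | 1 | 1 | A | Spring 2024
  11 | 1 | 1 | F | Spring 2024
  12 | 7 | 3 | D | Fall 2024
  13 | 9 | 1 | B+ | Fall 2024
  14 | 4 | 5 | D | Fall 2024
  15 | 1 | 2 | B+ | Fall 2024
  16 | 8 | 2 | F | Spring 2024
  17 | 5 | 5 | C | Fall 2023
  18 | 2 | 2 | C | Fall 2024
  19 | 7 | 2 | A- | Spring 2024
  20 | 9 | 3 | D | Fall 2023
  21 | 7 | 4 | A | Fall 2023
SELECT c.id, p.name AS student, c.semester FROM enrollments c JOIN students p ON c.student_id = p.id WHERE p.year < 2

Execution result:
id | student | semester
16 | Olivia Johnson | Spring 2024
17 | Leo Davis | Fall 2023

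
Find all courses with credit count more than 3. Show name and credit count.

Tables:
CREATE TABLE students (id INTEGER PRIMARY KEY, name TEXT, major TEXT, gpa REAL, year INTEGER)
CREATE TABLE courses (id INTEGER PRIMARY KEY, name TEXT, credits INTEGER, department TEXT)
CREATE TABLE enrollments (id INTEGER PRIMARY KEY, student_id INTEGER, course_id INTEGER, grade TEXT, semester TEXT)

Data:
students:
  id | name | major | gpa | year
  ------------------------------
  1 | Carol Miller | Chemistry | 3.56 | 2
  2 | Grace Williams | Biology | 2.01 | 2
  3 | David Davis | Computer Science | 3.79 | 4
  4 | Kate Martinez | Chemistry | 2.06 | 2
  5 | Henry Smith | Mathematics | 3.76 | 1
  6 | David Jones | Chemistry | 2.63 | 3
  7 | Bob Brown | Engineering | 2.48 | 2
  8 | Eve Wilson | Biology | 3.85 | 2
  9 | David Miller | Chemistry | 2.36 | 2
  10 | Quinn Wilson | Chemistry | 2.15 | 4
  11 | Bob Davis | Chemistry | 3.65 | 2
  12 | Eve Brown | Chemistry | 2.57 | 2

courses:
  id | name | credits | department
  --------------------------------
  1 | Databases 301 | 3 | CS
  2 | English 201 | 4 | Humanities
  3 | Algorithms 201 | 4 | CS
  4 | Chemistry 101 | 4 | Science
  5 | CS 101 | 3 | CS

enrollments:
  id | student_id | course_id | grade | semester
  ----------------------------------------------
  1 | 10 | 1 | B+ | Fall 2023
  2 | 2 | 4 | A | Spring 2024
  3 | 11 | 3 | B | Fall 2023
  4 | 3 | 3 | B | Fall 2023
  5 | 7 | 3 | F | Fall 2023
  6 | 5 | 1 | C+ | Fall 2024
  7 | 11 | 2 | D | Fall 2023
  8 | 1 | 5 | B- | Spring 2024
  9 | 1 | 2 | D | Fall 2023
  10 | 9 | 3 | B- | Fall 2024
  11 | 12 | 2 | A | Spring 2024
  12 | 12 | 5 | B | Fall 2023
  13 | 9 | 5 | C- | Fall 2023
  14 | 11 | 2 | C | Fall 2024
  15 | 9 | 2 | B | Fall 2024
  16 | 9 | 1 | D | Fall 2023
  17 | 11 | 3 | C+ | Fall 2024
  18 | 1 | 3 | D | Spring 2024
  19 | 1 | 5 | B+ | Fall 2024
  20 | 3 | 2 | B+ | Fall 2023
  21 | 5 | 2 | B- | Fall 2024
SELECT name, credits FROM courses WHERE credits > 3

Execution result:
name | credits
English 201 | 4
Algorithms 201 | 4
Chemistry 101 | 4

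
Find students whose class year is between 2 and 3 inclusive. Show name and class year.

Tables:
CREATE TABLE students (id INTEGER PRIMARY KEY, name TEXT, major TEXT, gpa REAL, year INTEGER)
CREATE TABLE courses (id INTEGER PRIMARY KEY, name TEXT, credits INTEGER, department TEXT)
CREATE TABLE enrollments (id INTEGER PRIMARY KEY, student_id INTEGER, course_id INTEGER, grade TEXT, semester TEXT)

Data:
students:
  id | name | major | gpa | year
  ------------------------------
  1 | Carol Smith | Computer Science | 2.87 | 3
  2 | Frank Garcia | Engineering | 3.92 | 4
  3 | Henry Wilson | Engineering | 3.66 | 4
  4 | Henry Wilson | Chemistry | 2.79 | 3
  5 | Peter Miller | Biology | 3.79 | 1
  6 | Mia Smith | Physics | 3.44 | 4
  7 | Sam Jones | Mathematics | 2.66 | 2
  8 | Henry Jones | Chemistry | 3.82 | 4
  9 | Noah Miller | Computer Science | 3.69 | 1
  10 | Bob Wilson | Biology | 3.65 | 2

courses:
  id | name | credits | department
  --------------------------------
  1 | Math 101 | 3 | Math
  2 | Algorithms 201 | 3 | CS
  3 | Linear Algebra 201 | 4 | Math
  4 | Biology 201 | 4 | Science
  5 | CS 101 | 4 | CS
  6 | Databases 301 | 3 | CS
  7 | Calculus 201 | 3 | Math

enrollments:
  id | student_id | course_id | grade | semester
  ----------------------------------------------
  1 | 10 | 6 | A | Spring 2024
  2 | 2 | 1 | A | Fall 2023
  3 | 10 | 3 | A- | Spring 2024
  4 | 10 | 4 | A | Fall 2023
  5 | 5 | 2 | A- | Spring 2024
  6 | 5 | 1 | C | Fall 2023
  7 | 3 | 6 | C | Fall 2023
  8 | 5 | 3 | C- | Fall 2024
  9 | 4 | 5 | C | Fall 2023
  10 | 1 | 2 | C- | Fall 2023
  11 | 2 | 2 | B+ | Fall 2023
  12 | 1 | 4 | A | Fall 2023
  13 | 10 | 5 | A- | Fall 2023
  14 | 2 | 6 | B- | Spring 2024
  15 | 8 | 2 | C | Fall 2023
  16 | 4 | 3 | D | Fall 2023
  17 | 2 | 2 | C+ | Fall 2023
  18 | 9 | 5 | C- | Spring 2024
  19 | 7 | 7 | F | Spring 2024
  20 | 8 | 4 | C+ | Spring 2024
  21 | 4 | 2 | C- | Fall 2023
SELECT name, year FROM students WHERE year BETWEEN 2 AND 3

Execution result:
name | year
Carol Smith | 3
Henry Wilson | 3
Sam Jones | 2
Bob Wilson | 2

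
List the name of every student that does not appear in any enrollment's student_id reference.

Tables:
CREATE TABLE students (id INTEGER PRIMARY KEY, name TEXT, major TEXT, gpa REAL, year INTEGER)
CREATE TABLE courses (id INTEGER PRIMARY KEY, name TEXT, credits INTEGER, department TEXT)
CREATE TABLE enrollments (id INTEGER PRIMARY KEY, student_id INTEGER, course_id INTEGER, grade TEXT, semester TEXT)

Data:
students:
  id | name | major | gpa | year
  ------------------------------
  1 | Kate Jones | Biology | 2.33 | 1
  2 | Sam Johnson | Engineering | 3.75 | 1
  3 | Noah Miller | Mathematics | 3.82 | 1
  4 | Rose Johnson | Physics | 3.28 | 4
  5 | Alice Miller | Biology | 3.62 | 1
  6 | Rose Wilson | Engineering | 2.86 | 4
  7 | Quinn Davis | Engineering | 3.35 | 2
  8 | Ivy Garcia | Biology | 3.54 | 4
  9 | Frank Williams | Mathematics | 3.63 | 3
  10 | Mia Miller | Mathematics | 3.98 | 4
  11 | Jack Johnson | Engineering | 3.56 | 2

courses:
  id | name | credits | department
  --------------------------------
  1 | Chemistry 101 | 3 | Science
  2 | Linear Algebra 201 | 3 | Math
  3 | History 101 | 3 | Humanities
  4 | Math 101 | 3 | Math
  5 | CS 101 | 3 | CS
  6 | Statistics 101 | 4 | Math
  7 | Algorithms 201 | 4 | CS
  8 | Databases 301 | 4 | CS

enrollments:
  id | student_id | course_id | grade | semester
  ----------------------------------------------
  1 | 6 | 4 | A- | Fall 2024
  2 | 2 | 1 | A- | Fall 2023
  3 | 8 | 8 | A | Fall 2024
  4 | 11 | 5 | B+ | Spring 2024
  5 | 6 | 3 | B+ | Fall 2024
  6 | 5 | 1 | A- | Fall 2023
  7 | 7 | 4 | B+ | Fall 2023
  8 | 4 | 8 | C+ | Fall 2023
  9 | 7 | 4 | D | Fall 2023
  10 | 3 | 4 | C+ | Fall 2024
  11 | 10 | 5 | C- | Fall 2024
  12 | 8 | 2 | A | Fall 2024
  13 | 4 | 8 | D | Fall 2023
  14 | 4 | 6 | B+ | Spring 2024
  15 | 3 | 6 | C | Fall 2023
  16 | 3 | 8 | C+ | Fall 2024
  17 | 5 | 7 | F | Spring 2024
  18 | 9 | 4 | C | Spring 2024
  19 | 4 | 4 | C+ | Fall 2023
SELECT p.name FROM students p LEFT JOIN enrollments c ON c.student_id = p.id WHERE c.id IS NULL

Execution result:
Kate Jones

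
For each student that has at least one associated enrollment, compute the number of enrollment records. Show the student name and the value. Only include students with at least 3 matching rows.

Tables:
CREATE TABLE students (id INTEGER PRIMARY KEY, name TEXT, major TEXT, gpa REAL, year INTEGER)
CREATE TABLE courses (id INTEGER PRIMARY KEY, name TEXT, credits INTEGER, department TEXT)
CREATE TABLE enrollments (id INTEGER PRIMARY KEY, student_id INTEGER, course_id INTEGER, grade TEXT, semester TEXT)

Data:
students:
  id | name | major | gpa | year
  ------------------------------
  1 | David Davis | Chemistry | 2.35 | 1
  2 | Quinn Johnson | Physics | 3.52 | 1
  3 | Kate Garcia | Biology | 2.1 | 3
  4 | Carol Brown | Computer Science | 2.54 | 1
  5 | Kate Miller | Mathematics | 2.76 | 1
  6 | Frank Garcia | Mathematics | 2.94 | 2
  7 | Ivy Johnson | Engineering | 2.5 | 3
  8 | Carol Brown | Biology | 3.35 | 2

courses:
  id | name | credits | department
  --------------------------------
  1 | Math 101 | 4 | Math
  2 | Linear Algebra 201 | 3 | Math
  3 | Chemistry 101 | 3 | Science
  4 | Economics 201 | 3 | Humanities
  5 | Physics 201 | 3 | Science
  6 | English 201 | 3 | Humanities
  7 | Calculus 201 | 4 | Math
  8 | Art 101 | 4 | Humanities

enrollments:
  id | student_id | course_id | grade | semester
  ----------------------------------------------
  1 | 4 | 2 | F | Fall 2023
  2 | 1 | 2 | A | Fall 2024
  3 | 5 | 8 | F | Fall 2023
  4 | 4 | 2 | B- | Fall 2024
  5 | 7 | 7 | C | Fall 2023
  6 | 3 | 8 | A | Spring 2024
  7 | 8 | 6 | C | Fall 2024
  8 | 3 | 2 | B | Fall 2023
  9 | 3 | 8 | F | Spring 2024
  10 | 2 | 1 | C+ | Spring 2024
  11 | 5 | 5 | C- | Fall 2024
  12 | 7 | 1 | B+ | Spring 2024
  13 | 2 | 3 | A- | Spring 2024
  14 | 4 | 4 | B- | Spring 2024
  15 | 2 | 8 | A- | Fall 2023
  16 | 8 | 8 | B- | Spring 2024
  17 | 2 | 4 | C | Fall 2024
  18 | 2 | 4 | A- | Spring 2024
SELECT p.name, COUNT(*) AS n FROM enrollments c JOIN students p ON c.student_id = p.id GROUP BY p.id, p.name HAVING COUNT(*) >= 3

Execution result:
name | n
Quinn Johnson | 5
Kate Garcia | 3
Carol Brown | 3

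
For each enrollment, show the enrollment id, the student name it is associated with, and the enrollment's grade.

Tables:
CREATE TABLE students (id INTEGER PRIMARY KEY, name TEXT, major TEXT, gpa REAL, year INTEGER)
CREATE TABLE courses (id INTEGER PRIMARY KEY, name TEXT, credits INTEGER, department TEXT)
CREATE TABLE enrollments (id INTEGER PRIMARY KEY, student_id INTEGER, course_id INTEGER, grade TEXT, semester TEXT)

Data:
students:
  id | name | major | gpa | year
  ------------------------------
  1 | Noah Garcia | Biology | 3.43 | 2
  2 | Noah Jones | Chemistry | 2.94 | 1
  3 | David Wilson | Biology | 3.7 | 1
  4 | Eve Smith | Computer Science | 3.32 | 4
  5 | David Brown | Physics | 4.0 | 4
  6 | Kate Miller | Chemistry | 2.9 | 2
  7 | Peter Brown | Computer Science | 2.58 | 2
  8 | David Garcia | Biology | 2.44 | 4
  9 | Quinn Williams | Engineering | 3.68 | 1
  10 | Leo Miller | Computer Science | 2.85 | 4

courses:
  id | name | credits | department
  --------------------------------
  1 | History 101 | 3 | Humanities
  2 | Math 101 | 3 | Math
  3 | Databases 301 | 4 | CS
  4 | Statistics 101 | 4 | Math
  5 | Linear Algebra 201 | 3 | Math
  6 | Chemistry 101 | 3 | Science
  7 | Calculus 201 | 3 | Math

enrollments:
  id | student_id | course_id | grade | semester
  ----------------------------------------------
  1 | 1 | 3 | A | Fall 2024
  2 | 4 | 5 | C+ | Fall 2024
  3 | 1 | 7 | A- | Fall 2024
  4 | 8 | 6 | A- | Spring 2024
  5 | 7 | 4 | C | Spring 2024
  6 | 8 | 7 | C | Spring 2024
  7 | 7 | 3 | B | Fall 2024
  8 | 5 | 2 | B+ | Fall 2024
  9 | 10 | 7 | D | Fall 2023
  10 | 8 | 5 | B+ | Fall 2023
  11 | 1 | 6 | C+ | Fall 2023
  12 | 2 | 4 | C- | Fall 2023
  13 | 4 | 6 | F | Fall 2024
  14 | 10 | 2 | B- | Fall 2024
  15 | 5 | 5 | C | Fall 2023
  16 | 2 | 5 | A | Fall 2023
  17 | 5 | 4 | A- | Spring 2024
SELECT c.id, p.name AS student, c.grade FROM enrollments c JOIN students p ON c.student_id = p.id

Execution result:
id | student | grade
1 | Noah Garcia | A
2 | Eve Smith | C+
3 | Noah Garcia | A-
4 | David Garcia | A-
5 | Peter Brown | C
6 | David Garcia | C
7 | Peter Brown | B
8 | David Brown | B+
9 | Leo Miller | D
10 | David Garcia | B+
11 | Noah Garcia | C+
12 | Noah Jones | C-
13 | Eve Smith | F
14 | Leo Miller | B-
15 | David Brown | C
16 | Noah Jones | A
17 | David Brown | A-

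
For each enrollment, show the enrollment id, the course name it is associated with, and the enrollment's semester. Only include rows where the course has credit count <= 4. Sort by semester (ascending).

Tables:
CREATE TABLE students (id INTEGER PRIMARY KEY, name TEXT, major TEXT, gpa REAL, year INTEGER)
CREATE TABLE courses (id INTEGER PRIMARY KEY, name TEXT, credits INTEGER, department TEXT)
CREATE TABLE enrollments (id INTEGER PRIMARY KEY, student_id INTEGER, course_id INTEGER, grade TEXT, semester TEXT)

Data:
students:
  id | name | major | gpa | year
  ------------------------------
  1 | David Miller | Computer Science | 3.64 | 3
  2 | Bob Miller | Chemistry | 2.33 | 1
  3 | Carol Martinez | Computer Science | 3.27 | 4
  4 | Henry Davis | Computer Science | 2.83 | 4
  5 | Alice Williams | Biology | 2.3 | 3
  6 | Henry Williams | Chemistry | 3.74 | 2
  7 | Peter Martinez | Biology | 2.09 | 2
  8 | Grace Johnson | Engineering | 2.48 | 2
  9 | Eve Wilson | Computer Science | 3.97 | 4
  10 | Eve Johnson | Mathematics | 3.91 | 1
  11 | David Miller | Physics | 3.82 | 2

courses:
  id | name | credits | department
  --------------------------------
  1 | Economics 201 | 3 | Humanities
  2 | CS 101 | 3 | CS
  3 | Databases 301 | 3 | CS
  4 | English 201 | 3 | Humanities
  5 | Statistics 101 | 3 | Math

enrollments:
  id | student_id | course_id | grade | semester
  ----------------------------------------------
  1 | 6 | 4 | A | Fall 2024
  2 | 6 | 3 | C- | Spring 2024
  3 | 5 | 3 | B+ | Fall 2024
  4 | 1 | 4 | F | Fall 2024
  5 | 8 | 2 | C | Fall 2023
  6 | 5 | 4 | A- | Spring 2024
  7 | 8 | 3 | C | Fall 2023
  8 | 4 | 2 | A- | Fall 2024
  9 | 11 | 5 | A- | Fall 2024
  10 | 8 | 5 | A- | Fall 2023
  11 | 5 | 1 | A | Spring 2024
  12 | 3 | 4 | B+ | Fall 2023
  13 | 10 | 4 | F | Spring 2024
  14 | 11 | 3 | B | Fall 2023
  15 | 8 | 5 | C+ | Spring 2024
SELECT c.id, p.name AS course, c.semester FROM enrollments c JOIN courses p ON c.course_id = p.id WHERE p.credits <= 4 ORDER BY c.semester ASC

Execution result:
id | course | semester
5 | CS 101 | Fall 2023
7 | Databases 301 | Fall 2023
10 | Statistics 101 | Fall 2023
12 | English 201 | Fall 2023
14 | Databases 301 | Fall 2023
1 | English 201 | Fall 2024
3 | Databases 301 | Fall 2024
4 | English 201 | Fall 2024
8 | CS 101 | Fall 2024
9 | Statistics 101 | Fall 2024
2 | Databases 301 | Spring 2024
6 | English 201 | Spring 2024
11 | Economics 201 | Spring 2024
13 | English 201 | Spring 2024
15 | Statistics 101 | Spring 2024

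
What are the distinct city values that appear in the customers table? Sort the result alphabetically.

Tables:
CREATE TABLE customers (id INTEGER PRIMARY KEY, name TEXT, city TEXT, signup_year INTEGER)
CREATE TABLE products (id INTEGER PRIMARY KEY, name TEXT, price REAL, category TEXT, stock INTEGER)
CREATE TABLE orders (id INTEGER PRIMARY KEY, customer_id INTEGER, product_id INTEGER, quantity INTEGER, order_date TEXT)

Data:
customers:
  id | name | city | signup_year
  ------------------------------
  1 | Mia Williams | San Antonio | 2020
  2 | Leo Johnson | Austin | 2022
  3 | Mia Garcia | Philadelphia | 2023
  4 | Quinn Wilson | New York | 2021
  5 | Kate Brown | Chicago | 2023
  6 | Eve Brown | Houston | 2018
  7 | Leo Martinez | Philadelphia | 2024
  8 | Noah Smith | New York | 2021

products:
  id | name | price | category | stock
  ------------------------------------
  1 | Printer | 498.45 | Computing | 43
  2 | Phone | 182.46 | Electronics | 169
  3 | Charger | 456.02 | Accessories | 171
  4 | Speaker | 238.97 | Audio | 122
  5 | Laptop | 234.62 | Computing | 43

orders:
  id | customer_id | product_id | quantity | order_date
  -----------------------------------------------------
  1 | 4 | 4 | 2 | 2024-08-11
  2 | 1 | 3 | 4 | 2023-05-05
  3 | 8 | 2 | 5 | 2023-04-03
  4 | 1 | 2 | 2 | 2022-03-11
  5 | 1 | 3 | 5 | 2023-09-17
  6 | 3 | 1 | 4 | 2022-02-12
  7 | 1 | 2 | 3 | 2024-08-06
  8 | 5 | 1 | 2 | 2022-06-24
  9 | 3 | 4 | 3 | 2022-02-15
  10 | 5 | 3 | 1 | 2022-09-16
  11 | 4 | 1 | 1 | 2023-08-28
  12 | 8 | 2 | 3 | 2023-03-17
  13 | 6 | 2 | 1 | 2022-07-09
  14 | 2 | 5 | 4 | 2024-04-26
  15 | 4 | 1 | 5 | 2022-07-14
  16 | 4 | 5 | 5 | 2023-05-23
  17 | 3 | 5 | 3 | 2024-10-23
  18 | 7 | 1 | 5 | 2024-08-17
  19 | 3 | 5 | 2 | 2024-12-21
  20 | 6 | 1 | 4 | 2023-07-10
SELECT DISTINCT city FROM customers ORDER BY city

Execution result:
city
Austin
Chicago
Houston
New York
Philadelphia
San Antonio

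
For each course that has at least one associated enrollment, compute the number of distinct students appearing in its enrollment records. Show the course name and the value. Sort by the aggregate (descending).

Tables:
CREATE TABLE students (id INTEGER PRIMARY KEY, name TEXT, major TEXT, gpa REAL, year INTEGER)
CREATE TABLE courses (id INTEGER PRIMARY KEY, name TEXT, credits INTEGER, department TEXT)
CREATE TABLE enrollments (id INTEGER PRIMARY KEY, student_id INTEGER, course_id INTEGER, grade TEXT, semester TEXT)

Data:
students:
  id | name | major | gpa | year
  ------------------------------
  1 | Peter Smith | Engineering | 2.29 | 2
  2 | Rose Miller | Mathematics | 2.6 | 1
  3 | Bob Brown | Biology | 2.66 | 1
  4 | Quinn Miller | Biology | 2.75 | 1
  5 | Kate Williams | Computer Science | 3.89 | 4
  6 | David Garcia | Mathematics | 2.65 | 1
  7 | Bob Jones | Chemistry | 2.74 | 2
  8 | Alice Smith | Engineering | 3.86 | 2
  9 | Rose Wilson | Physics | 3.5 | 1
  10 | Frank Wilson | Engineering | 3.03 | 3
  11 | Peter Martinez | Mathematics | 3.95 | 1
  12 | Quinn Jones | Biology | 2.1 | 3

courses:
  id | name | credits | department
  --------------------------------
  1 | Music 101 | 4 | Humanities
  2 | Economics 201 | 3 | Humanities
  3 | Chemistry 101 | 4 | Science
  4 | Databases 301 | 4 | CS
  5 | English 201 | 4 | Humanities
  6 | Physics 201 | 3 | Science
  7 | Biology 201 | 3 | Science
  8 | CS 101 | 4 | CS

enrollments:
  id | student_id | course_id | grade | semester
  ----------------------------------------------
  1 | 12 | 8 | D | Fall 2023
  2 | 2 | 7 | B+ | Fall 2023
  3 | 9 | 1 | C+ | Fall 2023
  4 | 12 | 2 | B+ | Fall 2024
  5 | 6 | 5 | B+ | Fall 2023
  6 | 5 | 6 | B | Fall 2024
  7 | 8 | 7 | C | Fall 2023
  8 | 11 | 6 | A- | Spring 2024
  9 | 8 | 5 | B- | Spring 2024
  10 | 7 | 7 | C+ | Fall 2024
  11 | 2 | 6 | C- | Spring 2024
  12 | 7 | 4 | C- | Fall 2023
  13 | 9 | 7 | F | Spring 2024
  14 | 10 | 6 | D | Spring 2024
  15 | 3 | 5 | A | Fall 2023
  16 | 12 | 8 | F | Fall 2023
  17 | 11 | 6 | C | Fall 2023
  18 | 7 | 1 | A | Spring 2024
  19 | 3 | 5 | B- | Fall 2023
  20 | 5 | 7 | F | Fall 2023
SELECT p.name, COUNT(DISTINCT c.student_id) AS distinct_student_count FROM enrollments c JOIN courses p ON c.course_id = p.id GROUP BY p.id, p.name ORDER BY distinct_student_count DESC

Execution result:
name | distinct_student_count
Biology 201 | 5
Physics 201 | 4
English 201 | 3
Music 101 | 2
Economics 201 | 1
Databases 301 | 1
CS 101 | 1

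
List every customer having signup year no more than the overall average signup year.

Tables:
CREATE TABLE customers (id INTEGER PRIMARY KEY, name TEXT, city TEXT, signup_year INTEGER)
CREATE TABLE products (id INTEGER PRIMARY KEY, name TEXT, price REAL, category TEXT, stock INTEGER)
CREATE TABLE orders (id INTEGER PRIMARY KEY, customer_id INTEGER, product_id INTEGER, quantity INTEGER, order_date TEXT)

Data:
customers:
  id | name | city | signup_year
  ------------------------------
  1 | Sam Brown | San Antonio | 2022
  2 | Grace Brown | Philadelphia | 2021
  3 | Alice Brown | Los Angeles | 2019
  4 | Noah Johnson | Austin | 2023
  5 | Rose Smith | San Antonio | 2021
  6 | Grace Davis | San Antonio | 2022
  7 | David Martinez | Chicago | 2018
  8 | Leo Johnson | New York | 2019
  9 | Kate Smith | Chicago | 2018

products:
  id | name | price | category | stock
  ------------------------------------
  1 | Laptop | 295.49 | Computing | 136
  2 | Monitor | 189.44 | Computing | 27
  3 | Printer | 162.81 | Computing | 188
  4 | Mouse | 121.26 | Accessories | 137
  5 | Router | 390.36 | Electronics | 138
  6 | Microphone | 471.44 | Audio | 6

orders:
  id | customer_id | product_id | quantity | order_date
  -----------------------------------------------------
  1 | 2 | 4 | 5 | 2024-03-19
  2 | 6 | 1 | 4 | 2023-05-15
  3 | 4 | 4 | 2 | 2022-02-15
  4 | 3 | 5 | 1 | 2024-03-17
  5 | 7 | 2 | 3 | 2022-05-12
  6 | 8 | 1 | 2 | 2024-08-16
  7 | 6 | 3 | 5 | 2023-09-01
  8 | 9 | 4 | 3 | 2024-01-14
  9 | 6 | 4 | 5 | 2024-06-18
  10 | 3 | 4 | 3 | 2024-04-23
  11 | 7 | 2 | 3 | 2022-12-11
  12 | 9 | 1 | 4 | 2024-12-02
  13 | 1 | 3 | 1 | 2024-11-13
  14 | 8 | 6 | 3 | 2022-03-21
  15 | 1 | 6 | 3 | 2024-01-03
SELECT name, signup_year FROM customers WHERE signup_year <= (SELECT AVG(signup_year) FROM customers)

Execution result:
name | signup_year
Alice Brown | 2019
David Martinez | 2018
Leo Johnson | 2019
Kate Smith | 2018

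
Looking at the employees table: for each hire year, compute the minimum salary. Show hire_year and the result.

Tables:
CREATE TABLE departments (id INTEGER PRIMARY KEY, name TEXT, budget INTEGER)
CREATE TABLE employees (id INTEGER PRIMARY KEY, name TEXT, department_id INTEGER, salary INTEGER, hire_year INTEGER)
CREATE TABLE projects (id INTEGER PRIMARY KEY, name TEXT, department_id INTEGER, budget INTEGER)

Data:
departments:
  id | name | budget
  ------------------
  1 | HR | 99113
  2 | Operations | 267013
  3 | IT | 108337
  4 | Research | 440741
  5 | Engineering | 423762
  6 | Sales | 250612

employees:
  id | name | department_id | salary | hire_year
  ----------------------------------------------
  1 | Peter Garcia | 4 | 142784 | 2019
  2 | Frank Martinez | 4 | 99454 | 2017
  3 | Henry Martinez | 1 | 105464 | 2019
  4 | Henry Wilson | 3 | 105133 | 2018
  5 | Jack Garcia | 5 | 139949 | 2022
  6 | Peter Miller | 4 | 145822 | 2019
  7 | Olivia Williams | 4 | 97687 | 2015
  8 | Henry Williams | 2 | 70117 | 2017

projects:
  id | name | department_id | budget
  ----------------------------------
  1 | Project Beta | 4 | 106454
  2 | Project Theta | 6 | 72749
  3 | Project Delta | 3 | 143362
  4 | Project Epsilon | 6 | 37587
SELECT hire_year, MIN(salary) AS min_salary FROM employees GROUP BY hire_year

Execution result:
hire_year | min_salary
2015 | 97687
2017 | 70117
2018 | 105133
2019 | 105464
2022 | 139949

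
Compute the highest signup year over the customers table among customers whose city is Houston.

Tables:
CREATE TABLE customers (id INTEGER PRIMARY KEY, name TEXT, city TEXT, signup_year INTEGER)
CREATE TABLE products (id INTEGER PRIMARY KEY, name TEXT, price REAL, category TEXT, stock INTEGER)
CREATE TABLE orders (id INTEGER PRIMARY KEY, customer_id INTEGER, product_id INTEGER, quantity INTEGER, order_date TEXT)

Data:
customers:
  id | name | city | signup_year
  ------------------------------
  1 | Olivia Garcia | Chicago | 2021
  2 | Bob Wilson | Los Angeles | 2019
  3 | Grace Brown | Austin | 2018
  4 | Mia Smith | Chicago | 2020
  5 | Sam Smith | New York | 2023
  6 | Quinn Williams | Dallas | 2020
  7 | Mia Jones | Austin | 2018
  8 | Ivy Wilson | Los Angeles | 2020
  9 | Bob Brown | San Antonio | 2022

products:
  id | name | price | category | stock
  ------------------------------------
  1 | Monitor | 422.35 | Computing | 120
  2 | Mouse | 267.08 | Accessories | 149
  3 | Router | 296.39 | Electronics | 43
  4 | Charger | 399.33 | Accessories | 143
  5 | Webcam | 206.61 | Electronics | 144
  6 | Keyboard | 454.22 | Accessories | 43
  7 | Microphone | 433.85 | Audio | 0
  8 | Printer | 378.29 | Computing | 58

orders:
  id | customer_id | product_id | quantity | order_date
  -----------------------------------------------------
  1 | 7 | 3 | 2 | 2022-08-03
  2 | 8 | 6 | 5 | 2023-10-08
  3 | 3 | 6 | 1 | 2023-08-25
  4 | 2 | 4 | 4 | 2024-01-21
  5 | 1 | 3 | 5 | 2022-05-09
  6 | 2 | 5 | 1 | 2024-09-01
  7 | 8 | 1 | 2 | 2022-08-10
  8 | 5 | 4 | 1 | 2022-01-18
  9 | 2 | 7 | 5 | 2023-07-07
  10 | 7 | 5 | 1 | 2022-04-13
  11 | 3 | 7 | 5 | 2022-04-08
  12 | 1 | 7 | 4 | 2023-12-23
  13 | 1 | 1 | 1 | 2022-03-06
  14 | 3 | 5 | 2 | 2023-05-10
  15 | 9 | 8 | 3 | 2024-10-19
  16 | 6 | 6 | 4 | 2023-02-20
SELECT MAX(signup_year) FROM customers WHERE city = 'Houston'

Execution result:
NULL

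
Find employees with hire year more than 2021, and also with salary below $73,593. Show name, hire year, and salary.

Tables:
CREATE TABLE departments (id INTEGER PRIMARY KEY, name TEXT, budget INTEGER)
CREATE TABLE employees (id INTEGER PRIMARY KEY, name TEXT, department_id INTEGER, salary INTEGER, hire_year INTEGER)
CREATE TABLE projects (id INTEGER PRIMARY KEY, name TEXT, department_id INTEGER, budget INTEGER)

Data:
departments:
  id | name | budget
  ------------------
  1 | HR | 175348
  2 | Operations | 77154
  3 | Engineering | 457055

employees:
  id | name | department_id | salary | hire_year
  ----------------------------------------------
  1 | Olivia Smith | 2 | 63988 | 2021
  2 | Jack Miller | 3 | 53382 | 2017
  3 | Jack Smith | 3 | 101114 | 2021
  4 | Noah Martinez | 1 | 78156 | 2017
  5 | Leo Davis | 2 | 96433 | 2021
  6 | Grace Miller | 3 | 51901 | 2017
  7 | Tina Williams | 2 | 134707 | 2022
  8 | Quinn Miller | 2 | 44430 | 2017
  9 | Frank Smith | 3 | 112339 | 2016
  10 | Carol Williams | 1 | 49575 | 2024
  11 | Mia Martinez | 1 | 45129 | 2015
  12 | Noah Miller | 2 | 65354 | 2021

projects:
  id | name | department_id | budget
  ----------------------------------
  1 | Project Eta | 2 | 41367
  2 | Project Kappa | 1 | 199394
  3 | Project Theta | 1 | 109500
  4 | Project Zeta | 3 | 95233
SELECT name, hire_year, salary FROM employees WHERE hire_year > 2021 AND salary < 73593

Execution result:
name | hire_year | salary
Carol Williams | 2024 | 49575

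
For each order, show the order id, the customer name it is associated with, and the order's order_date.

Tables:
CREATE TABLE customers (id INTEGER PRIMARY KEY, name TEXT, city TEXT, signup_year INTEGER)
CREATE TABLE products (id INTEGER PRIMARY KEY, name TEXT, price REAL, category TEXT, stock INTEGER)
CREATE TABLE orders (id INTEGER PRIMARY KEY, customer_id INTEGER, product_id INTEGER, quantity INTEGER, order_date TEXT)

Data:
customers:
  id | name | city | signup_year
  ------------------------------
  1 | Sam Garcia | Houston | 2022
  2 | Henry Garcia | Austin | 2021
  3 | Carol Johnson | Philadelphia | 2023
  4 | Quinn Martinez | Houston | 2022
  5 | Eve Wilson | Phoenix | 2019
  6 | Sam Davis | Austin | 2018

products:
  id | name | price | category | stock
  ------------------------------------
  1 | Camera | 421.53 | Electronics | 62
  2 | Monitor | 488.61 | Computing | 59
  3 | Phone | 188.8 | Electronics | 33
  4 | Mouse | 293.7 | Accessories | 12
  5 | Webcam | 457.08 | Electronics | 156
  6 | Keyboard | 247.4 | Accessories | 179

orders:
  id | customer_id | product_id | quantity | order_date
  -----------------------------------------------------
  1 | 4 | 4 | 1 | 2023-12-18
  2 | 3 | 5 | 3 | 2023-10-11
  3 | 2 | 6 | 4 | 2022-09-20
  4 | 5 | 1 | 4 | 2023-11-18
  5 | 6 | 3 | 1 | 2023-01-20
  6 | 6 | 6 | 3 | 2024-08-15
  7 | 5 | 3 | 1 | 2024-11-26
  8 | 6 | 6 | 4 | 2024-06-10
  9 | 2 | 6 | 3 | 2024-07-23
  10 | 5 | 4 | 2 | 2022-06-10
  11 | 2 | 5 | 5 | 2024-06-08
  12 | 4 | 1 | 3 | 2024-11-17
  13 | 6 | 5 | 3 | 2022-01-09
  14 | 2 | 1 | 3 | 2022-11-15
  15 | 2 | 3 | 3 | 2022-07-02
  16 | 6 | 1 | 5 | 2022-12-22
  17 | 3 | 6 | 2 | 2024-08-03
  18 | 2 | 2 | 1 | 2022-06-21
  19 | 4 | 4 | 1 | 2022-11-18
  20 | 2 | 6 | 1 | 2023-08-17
SELECT c.id, p.name AS customer, c.order_date FROM orders c JOIN customers p ON c.customer_id = p.id

Execution result:
id | customer | order_date
1 | Quinn Martinez | 2023-12-18
2 | Carol Johnson | 2023-10-11
3 | Henry Garcia | 2022-09-20
4 | Eve Wilson | 2023-11-18
5 | Sam Davis | 2023-01-20
6 | Sam Davis | 2024-08-15
7 | Eve Wilson | 2024-11-26
8 | Sam Davis | 2024-06-10
9 | Henry Garcia | 2024-07-23
10 | Eve Wilson | 2022-06-10
11 | Henry Garcia | 2024-06-08
12 | Quinn Martinez | 2024-11-17
13 | Sam Davis | 2022-01-09
14 | Henry Garcia | 2022-11-15
15 | Henry Garcia | 2022-07-02
16 | Sam Davis | 2022-12-22
17 | Carol Johnson | 2024-08-03
18 | Henry Garcia | 2022-06-21
19 | Quinn Martinez | 2022-11-18
20 | Henry Garcia | 2023-08-17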